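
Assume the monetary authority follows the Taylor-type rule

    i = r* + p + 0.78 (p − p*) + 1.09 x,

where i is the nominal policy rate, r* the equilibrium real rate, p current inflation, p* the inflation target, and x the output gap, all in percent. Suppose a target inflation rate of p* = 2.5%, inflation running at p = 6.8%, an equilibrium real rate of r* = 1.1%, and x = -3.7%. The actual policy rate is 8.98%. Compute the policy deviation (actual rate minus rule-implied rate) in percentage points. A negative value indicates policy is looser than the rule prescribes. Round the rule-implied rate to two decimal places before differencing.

1.76 pp

i = 1.1 + 6.8 + 0.78 × (6.8 − 2.5) + 1.09 × (-3.7)
   = 1.1 + 6.8 + 3.354 − 4.033 = 7.22
Deviation = 8.98 − 7.22 = 1.76 pp.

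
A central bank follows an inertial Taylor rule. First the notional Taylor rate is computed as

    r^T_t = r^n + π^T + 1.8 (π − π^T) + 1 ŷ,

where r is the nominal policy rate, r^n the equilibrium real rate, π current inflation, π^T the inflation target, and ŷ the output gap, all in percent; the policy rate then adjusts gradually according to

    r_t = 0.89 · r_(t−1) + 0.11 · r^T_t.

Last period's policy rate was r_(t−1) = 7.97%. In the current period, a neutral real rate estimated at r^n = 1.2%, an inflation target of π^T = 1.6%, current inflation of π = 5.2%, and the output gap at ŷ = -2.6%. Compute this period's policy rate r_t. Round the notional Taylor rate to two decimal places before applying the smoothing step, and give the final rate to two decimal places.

r^T_t = 1.2 + 1.6 + 1.8 × (5.2 − 1.6) + 1 × (-2.6)
   = 1.2 + 1.6 + 6.48 − 2.6 = 6.68
r_t = 0.89 × 7.97 + 0.11 × 6.68 = 7.0933 + 0.7348 = 7.83

7.83%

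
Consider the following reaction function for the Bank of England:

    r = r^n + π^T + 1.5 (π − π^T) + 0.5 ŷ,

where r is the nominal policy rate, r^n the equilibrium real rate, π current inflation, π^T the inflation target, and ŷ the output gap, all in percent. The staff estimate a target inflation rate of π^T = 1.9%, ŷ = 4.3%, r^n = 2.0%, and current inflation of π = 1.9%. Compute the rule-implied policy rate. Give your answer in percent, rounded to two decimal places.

6.05%

r = 2.0 + 1.9 + 1.5 × (1.9 − 1.9) + 0.5 × 4.3
   = 2.0 + 1.9 + 0 + 2.15 = 6.05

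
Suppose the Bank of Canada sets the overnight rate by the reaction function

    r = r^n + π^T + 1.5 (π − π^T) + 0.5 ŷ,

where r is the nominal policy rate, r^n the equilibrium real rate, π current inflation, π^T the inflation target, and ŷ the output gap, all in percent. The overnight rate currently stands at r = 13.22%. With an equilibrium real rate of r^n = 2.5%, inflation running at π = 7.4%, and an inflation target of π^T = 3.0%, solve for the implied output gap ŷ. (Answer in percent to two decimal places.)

2.24%

0.5 ŷ = 13.22 − 2.5 − 3.0 − 1.5 × (7.4 − 3.0) = 1.12
ŷ = 1.12 / 0.5 = 2.24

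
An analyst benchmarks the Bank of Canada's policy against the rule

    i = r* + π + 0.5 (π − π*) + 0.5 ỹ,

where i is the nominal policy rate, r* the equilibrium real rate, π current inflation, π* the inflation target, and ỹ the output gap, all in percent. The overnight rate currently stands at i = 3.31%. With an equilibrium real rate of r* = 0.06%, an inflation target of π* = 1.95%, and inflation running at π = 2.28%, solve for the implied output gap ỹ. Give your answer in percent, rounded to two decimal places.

0.5 ỹ = 3.31 − 0.06 − 2.28 − 0.5 × (2.28 − 1.95) = 0.805
ỹ = 0.805 / 0.5 = 1.61

1.61%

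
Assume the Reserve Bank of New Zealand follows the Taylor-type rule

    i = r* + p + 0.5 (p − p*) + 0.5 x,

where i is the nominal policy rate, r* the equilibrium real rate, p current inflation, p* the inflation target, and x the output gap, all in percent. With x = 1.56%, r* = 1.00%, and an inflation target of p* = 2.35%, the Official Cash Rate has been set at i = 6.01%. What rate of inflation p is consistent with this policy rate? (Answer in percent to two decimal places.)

3.60%

Collecting p: i = r* + (1 + 0.5) p − 0.5 p* + 0.5 x
1.5 p = 6.01 − 1.00 + 0.5 × 2.35 − 0.5 × 1.56 = 5.405
p = 5.405 / 1.5 = 3.60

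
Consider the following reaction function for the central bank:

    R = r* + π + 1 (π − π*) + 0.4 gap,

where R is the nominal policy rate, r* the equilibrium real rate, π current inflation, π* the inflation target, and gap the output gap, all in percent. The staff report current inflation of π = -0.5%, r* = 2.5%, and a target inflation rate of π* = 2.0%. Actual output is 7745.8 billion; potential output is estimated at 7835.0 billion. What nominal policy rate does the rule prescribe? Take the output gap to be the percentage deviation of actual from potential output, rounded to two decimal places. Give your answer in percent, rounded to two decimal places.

-0.96%

Output gap = 100 × (7745.8 − 7835.0) / 7835.0 = -1.14%.
R = 2.50 + (-0.50) + 1 × (-0.50 − 2.00) + 0.4 × (-1.14)
   = 2.50 − 0.5 − 2.5 − 0.456 = -0.96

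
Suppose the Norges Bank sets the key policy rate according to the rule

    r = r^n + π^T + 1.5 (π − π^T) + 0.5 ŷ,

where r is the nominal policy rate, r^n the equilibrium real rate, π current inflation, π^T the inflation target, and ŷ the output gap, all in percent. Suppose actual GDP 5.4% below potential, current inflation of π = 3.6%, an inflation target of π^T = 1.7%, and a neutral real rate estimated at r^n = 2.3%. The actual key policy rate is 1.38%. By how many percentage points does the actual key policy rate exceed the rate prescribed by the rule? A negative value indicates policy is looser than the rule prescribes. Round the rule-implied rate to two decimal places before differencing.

Output 5.4% below potential → ŷ = -5.4.
r = 2.3 + 1.7 + 1.5 × (3.6 − 1.7) + 0.5 × (-5.4)
   = 2.3 + 1.7 + 2.85 − 2.7 = 4.15
Deviation = 1.38 − 4.15 = -2.77 pp.

-2.77 pp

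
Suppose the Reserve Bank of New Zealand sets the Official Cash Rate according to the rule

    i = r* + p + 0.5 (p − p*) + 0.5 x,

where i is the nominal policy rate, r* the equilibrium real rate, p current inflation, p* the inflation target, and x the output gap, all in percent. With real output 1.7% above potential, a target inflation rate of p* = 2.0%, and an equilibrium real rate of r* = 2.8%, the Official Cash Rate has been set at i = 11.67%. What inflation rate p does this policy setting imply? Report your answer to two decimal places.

6.01%

Output 1.7% above potential → x = 1.7.
Collecting p: i = r* + (1 + 0.5) p − 0.5 p* + 0.5 x
1.5 p = 11.67 − 2.8 + 0.5 × 2.0 − 0.5 × 1.7 = 9.02
p = 9.02 / 1.5 = 6.01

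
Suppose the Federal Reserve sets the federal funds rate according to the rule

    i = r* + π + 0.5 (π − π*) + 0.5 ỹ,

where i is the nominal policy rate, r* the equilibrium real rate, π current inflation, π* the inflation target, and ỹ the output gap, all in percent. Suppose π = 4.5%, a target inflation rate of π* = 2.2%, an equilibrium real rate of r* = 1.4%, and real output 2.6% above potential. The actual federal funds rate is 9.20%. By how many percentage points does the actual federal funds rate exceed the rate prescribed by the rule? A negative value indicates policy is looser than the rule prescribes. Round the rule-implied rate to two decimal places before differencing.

Output 2.6% above potential → ỹ = 2.6.
i = 1.4 + 4.5 + 0.5 × (4.5 − 2.2) + 0.5 × 2.6
   = 1.4 + 4.5 + 1.15 + 1.3 = 8.35
Deviation = 9.20 − 8.35 = 0.85 pp.

0.85 pp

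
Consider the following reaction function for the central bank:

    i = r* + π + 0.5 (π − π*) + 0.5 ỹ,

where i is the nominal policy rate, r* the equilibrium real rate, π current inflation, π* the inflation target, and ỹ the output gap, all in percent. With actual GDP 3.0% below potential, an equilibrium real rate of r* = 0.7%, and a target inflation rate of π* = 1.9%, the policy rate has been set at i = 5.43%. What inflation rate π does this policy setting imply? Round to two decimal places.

Output 3.0% below potential → ỹ = -3.0.
Collecting π: i = r* + (1 + 0.5) π − 0.5 π* + 0.5 ỹ
1.5 π = 5.43 − 0.7 + 0.5 × 1.9 − 0.5 × (-3.0) = 7.18
π = 7.18 / 1.5 = 4.79

4.79%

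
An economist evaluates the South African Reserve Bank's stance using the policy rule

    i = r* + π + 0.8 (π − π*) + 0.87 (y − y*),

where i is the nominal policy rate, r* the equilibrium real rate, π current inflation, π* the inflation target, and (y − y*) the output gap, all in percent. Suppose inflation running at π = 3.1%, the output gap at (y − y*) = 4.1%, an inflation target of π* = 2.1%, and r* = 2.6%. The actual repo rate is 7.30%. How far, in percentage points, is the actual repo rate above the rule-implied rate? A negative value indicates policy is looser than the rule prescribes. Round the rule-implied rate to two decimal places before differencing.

i = 2.6 + 3.1 + 0.8 × (3.1 − 2.1) + 0.87 × 4.1
   = 2.6 + 3.1 + 0.8 + 3.567 = 10.07
Deviation = 7.30 − 10.07 = -2.77 pp.

-2.77 pp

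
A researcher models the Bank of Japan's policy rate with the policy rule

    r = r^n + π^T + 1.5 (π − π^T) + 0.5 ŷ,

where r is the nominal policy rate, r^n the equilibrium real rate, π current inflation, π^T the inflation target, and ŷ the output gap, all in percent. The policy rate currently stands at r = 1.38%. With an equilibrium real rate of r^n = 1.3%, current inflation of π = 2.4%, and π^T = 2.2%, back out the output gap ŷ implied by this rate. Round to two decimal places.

0.5 ŷ = 1.38 − 1.3 − 2.2 − 1.5 × (2.4 − 2.2) = -2.42
ŷ = -2.42 / 0.5 = -4.84

-4.84%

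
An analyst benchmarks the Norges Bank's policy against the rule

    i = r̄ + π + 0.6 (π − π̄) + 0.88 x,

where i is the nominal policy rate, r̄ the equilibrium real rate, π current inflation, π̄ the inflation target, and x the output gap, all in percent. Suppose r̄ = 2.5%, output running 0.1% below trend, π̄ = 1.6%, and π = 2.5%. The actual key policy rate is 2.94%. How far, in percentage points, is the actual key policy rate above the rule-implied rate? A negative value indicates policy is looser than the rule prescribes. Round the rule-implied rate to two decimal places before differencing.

-2.51 pp

Output 0.1% below potential → x = -0.1.
i = 2.5 + 2.5 + 0.6 × (2.5 − 1.6) + 0.88 × (-0.1)
   = 2.5 + 2.5 + 0.54 − 0.088 = 5.45
Deviation = 2.94 − 5.45 = -2.51 pp.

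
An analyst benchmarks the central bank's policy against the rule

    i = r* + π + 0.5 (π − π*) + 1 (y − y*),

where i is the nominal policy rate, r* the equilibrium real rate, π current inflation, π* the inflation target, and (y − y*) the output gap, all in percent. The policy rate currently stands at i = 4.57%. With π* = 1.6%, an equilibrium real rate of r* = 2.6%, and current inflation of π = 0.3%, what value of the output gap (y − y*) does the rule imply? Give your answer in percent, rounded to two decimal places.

1 (y − y*) = 4.57 − 2.6 − 0.3 − 0.5 × (0.3 − 1.6) = 2.32
(y − y*) = 2.32 / 1 = 2.32

2.32%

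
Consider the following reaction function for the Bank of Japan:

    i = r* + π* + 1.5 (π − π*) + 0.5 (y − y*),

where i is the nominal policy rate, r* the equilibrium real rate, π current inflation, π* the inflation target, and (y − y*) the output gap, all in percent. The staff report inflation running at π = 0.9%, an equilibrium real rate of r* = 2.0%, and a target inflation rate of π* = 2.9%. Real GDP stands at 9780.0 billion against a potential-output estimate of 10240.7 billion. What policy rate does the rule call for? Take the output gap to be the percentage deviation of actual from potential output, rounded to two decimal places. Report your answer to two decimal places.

Output gap = 100 × (9780.0 − 10240.7) / 10240.7 = -4.50%.
i = 2.00 + 2.90 + 1.5 × (0.90 − 2.90) + 0.5 × (-4.50)
   = 2.00 + 2.9 − 3 − 2.25 = -0.35

-0.35%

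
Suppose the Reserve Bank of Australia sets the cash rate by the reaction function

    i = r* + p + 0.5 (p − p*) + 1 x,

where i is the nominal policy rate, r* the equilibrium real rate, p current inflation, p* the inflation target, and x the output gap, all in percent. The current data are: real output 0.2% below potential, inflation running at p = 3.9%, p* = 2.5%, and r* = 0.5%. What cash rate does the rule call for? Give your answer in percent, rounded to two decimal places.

4.90%

Output 0.2% below potential → x = -0.2.
i = 0.5 + 3.9 + 0.5 × (3.9 − 2.5) + 1 × (-0.2)
   = 0.5 + 3.9 + 0.7 − 0.2 = 4.90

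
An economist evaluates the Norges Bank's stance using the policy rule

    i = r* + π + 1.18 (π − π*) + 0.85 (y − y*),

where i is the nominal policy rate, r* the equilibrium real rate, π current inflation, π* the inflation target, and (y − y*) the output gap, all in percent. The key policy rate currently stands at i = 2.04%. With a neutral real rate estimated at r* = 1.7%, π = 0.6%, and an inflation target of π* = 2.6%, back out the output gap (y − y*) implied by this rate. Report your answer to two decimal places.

0.85 (y − y*) = 2.04 − 1.7 − 0.6 − 1.18 × (0.6 − 2.6) = 2.1
(y − y*) = 2.1 / 0.85 = 2.47

2.47%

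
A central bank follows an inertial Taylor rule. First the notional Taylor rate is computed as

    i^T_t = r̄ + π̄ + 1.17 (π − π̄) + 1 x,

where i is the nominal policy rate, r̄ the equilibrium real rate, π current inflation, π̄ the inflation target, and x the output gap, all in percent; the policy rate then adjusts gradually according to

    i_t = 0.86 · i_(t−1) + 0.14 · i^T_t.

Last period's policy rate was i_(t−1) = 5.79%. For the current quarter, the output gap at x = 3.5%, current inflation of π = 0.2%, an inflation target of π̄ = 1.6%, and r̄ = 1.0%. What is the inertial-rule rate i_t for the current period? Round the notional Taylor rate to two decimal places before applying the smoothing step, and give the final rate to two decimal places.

5.60%

i^T_t = 1.0 + 1.6 + 1.17 × (0.2 − 1.6) + 1 × 3.5
   = 1.0 + 1.6 − 1.638 + 3.5 = 4.46
i_t = 0.86 × 5.79 + 0.14 × 4.46 = 4.9794 + 0.6244 = 5.60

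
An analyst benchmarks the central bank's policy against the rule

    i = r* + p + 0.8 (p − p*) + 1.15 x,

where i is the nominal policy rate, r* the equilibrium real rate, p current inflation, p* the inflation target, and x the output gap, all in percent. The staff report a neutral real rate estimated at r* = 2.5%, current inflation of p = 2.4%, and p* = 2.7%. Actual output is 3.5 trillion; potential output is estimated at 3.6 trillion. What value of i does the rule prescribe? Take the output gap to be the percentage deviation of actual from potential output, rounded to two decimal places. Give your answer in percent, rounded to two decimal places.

Output gap = 100 × (3.5 − 3.6) / 3.6 = -2.78%.
i = 2.50 + 2.40 + 0.8 × (2.40 − 2.70) + 1.15 × (-2.78)
   = 2.50 + 2.4 − 0.24 − 3.197 = 1.46

1.46%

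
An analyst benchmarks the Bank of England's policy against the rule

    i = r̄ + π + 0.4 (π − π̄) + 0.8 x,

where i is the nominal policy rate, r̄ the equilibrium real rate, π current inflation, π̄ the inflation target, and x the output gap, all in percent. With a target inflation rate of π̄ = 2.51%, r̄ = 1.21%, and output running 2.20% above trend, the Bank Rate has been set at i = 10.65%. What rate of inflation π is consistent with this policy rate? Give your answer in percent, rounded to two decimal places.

6.20%

Output 2.20% above potential → x = 2.20.
Collecting π: i = r̄ + (1 + 0.4) π − 0.4 π̄ + 0.8 x
1.4 π = 10.65 − 1.21 + 0.4 × 2.51 − 0.8 × 2.20 = 8.684
π = 8.684 / 1.4 = 6.20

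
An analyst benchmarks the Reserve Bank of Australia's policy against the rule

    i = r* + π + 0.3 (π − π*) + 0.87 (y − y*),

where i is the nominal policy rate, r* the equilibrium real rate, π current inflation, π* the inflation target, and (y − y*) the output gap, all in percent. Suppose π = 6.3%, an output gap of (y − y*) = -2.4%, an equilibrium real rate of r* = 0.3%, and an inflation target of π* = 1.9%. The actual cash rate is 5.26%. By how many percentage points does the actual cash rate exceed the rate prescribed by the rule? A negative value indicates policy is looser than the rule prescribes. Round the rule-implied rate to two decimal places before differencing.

-0.57 pp

i = 0.3 + 6.3 + 0.3 × (6.3 − 1.9) + 0.87 × (-2.4)
   = 0.3 + 6.3 + 1.32 − 2.088 = 5.83
Deviation = 5.26 − 5.83 = -0.57 pp.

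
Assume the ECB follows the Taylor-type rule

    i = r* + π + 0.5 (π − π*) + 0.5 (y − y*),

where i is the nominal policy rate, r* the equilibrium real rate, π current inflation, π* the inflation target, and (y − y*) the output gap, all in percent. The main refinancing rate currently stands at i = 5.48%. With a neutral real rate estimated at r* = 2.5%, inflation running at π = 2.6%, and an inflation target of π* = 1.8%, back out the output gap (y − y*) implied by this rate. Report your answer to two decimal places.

0.5 (y − y*) = 5.48 − 2.5 − 2.6 − 0.5 × (2.6 − 1.8) = -0.02
(y − y*) = -0.02 / 0.5 = -0.04

-0.04%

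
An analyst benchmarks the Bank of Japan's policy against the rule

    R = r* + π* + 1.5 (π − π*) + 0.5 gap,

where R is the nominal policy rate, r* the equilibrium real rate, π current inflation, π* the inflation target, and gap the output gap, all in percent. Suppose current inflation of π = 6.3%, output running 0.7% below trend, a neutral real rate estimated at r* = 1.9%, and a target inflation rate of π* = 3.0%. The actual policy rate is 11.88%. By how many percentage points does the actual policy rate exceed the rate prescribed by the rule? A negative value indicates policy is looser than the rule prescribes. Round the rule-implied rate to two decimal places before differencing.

Output 0.7% below potential → gap = -0.7.
R = 1.9 + 3.0 + 1.5 × (6.3 − 3.0) + 0.5 × (-0.7)
   = 1.9 + 3 + 4.95 − 0.35 = 9.50
Deviation = 11.88 − 9.50 = 2.38 pp.

2.38 pp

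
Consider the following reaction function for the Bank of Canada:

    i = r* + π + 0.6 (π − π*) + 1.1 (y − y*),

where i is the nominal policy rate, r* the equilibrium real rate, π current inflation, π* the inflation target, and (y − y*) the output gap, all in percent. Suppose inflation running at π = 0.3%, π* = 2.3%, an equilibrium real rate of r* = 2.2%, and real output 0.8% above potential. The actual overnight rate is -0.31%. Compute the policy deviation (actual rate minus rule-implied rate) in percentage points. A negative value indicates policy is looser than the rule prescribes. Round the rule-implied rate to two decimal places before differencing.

Output 0.8% above potential → (y − y*) = 0.8.
i = 2.2 + 0.3 + 0.6 × (0.3 − 2.3) + 1.1 × 0.8
   = 2.2 + 0.3 − 1.2 + 0.88 = 2.18
Deviation = -0.31 − 2.18 = -2.49 pp.

-2.49 pp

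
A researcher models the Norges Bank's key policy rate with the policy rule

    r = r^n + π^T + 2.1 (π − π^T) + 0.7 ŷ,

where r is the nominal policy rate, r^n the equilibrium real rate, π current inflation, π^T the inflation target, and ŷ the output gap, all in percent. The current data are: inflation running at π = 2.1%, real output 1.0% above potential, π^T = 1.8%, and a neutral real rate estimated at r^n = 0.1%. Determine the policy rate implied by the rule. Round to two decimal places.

Output 1.0% above potential → ŷ = 1.0.
r = 0.1 + 1.8 + 2.1 × (2.1 − 1.8) + 0.7 × 1.0
   = 0.1 + 1.8 + 0.63 + 0.7 = 3.23

3.23%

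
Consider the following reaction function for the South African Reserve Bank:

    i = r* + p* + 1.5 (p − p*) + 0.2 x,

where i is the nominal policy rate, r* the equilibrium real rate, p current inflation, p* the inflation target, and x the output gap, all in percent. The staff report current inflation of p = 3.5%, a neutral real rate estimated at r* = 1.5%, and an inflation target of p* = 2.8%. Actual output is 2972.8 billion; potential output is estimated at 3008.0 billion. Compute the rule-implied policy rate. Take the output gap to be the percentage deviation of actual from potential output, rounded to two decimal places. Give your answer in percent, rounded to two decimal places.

5.12%

Output gap = 100 × (2972.8 − 3008.0) / 3008.0 = -1.17%.
i = 1.50 + 2.80 + 1.5 × (3.50 − 2.80) + 0.2 × (-1.17)
   = 1.50 + 2.8 + 1.05 − 0.234 = 5.12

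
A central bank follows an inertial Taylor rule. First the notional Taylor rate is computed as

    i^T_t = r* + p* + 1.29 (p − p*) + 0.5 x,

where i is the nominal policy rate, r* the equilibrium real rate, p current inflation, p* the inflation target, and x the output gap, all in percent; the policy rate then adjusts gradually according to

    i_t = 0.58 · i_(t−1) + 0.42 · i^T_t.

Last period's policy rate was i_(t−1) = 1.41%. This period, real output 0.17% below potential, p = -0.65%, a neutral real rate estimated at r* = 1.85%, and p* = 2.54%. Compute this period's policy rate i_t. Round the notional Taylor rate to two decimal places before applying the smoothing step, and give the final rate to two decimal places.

0.90%

Output 0.17% below potential → x = -0.17.
i^T_t = 1.85 + 2.54 + 1.29 × (-0.65 − 2.54) + 0.5 × (-0.17)
   = 1.85 + 2.54 − 4.1151 − 0.085 = 0.19
i_t = 0.58 × 1.41 + 0.42 × 0.19 = 0.8178 + 0.0798 = 0.90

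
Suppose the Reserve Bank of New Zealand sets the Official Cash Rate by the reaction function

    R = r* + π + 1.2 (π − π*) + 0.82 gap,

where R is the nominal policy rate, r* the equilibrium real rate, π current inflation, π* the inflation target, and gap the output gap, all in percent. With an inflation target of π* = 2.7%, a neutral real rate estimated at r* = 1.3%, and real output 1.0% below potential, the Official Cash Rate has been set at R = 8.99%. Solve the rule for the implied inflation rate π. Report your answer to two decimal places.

Output 1.0% below potential → gap = -1.0.
Collecting π: R = r* + (1 + 1.2) π − 1.2 π* + 0.82 gap
2.2 π = 8.99 − 1.3 + 1.2 × 2.7 − 0.82 × (-1.0) = 11.75
π = 11.75 / 2.2 = 5.34

5.34%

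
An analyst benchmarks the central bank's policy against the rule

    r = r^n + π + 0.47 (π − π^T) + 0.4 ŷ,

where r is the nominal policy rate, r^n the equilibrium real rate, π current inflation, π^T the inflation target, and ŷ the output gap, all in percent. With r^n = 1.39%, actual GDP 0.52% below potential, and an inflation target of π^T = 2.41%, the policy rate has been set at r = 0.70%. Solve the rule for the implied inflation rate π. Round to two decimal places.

0.44%

Output 0.52% below potential → ŷ = -0.52.
Collecting π: r = r^n + (1 + 0.47) π − 0.47 π^T + 0.4 ŷ
1.47 π = 0.70 − 1.39 + 0.47 × 2.41 − 0.4 × (-0.52) = 0.6507
π = 0.6507 / 1.47 = 0.44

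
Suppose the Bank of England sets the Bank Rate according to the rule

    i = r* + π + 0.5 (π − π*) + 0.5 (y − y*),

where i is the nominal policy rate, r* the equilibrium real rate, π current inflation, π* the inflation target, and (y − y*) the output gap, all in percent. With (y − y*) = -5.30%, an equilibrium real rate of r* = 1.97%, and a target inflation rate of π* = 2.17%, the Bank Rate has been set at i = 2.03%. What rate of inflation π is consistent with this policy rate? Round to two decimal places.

2.53%

Collecting π: i = r* + (1 + 0.5) π − 0.5 π* + 0.5 (y − y*)
1.5 π = 2.03 − 1.97 + 0.5 × 2.17 − 0.5 × (-5.30) = 3.795
π = 3.795 / 1.5 = 2.53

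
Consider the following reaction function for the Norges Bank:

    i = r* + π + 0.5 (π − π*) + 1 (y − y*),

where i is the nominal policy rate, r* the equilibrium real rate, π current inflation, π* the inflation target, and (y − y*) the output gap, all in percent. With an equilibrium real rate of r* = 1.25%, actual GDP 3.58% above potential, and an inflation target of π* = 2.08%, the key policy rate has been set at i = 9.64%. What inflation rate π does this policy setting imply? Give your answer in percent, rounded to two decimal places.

Output 3.58% above potential → (y − y*) = 3.58.
Collecting π: i = r* + (1 + 0.5) π − 0.5 π* + 1 (y − y*)
1.5 π = 9.64 − 1.25 + 0.5 × 2.08 − 1 × 3.58 = 5.85
π = 5.85 / 1.5 = 3.90

3.90%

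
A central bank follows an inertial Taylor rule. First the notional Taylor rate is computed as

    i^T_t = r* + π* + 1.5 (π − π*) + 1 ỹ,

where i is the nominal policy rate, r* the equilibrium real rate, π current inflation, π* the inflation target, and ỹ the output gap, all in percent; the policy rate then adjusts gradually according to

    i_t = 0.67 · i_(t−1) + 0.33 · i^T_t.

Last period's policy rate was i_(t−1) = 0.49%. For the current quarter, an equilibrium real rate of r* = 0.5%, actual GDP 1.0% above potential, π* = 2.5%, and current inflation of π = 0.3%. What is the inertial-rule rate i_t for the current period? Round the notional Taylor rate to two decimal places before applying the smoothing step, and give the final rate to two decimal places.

Output 1.0% above potential → ỹ = 1.0.
i^T_t = 0.5 + 2.5 + 1.5 × (0.3 − 2.5) + 1 × 1.0
   = 0.5 + 2.5 − 3.3 + 1 = 0.70
i_t = 0.67 × 0.49 + 0.33 × 0.70 = 0.3283 + 0.231 = 0.56

0.56%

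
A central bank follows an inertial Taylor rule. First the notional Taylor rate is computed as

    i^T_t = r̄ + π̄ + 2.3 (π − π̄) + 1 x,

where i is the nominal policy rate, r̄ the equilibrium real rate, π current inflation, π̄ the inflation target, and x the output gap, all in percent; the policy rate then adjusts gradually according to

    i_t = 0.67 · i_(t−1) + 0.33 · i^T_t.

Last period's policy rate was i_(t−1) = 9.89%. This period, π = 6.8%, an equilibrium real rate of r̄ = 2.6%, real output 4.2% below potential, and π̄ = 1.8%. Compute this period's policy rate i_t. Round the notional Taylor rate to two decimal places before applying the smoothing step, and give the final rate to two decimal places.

Output 4.2% below potential → x = -4.2.
i^T_t = 2.6 + 1.8 + 2.3 × (6.8 − 1.8) + 1 × (-4.2)
   = 2.6 + 1.8 + 11.5 − 4.2 = 11.70
i_t = 0.67 × 9.89 + 0.33 × 11.70 = 6.6263 + 3.861 = 10.49

10.49%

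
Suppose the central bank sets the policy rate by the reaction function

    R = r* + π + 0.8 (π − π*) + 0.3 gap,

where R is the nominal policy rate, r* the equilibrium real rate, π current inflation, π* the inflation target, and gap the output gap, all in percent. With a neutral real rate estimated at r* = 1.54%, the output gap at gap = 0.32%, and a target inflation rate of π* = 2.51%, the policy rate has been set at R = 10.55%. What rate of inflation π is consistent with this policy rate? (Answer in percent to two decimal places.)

6.07%

Collecting π: R = r* + (1 + 0.8) π − 0.8 π* + 0.3 gap
1.8 π = 10.55 − 1.54 + 0.8 × 2.51 − 0.3 × 0.32 = 10.922
π = 10.922 / 1.8 = 6.07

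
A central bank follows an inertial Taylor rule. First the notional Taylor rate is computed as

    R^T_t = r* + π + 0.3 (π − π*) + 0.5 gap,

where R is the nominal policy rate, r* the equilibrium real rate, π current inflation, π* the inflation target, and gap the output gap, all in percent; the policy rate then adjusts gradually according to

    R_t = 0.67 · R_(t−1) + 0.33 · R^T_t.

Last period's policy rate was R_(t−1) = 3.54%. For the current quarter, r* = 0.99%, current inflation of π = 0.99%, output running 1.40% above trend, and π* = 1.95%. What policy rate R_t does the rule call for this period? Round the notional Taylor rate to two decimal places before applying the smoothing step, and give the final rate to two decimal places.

3.16%

Output 1.40% above potential → gap = 1.40.
R^T_t = 0.99 + 0.99 + 0.3 × (0.99 − 1.95) + 0.5 × 1.40
   = 0.99 + 0.99 − 0.288 + 0.7 = 2.39
R_t = 0.67 × 3.54 + 0.33 × 2.39 = 2.3718 + 0.7887 = 3.16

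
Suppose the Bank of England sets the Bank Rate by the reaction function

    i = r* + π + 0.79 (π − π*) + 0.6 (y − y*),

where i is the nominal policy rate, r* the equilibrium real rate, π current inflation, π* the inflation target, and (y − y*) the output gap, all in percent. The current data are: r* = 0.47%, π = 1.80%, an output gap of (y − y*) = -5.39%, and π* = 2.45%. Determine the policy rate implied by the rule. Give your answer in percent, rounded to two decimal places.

i = 0.47 + 1.80 + 0.79 × (1.80 − 2.45) + 0.6 × (-5.39)
   = 0.47 + 1.8 − 0.5135 − 3.234 = -1.48

-1.48%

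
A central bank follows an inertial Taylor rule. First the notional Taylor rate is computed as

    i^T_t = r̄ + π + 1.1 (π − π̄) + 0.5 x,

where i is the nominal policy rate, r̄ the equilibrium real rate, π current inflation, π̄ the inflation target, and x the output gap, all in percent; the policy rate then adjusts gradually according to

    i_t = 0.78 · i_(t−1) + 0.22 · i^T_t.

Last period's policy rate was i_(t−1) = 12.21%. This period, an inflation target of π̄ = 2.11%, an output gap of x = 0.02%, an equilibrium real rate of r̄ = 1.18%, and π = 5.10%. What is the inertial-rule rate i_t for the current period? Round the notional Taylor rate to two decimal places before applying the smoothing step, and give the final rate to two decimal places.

i^T_t = 1.18 + 5.10 + 1.1 × (5.10 − 2.11) + 0.5 × 0.02
   = 1.18 + 5.1 + 3.289 + 0.01 = 9.58
i_t = 0.78 × 12.21 + 0.22 × 9.58 = 9.5238 + 2.1076 = 11.63

11.63%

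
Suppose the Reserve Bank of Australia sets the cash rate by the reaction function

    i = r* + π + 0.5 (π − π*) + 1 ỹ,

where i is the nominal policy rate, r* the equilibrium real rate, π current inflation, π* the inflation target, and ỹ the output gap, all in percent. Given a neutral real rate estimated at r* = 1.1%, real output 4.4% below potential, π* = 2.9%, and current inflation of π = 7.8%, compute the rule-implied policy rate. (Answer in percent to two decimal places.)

6.95%

Output 4.4% below potential → ỹ = -4.4.
i = 1.1 + 7.8 + 0.5 × (7.8 − 2.9) + 1 × (-4.4)
   = 1.1 + 7.8 + 2.45 − 4.4 = 6.95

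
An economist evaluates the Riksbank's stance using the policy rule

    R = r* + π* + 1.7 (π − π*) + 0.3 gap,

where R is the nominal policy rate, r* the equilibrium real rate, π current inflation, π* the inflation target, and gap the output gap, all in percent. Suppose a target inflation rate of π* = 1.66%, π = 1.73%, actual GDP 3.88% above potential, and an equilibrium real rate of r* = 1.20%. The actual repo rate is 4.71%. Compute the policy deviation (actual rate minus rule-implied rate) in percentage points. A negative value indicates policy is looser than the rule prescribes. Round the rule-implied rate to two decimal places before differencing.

0.57 pp

Output 3.88% above potential → gap = 3.88.
R = 1.20 + 1.66 + 1.7 × (1.73 − 1.66) + 0.3 × 3.88
   = 1.20 + 1.66 + 0.119 + 1.164 = 4.14
Deviation = 4.71 − 4.14 = 0.57 pp.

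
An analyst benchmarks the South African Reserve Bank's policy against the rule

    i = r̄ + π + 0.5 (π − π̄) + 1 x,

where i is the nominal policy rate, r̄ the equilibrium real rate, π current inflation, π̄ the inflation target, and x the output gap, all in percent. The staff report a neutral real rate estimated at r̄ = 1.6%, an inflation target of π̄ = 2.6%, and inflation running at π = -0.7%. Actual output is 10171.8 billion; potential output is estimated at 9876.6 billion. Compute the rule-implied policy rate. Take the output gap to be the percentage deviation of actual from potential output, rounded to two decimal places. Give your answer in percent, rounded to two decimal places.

Output gap = 100 × (10171.8 − 9876.6) / 9876.6 = 2.99%.
i = 1.60 + (-0.70) + 0.5 × (-0.70 − 2.60) + 1 × 2.99
   = 1.60 − 0.7 − 1.65 + 2.99 = 2.24

2.24%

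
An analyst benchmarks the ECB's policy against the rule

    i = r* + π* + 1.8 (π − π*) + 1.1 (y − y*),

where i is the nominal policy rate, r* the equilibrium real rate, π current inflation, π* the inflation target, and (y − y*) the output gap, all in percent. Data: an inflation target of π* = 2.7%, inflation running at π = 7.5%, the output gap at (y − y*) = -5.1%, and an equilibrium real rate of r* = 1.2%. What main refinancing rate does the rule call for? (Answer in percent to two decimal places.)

6.93%

i = 1.2 + 2.7 + 1.8 × (7.5 − 2.7) + 1.1 × (-5.1)
   = 1.2 + 2.7 + 8.64 − 5.61 = 6.93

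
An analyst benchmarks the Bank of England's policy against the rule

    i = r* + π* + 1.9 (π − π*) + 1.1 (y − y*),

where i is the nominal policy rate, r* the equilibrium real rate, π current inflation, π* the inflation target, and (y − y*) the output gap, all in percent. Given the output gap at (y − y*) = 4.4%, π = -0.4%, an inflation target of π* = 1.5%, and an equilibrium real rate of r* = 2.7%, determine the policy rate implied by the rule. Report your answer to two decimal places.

i = 2.7 + 1.5 + 1.9 × (-0.4 − 1.5) + 1.1 × 4.4
   = 2.7 + 1.5 − 3.61 + 4.84 = 5.43

5.43%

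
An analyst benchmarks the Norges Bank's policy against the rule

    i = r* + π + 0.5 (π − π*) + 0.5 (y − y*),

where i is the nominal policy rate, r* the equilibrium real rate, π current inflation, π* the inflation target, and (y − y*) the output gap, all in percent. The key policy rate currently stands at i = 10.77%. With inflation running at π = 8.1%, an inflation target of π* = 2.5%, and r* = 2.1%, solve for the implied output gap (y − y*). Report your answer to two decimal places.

-4.46%

0.5 (y − y*) = 10.77 − 2.1 − 8.1 − 0.5 × (8.1 − 2.5) = -2.23
(y − y*) = -2.23 / 0.5 = -4.46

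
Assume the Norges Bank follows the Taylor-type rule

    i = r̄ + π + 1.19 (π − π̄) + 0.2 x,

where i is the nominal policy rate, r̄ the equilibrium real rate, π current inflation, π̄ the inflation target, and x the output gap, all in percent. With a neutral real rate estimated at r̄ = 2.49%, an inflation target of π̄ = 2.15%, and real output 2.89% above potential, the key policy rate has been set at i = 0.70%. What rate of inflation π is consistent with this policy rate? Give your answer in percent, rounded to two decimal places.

Output 2.89% above potential → x = 2.89.
Collecting π: i = r̄ + (1 + 1.19) π − 1.19 π̄ + 0.2 x
2.19 π = 0.70 − 2.49 + 1.19 × 2.15 − 0.2 × 2.89 = 0.1905
π = 0.1905 / 2.19 = 0.09

0.09%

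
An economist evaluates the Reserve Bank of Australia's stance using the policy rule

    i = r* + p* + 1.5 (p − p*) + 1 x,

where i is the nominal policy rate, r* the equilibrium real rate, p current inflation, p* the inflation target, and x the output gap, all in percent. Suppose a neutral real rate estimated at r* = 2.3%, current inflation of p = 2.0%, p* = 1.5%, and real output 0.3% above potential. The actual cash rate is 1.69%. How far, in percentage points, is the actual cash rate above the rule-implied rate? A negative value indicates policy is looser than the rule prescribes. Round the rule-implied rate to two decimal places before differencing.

Output 0.3% above potential → x = 0.3.
i = 2.3 + 1.5 + 1.5 × (2.0 − 1.5) + 1 × 0.3
   = 2.3 + 1.5 + 0.75 + 0.3 = 4.85
Deviation = 1.69 − 4.85 = -3.16 pp.

-3.16 pp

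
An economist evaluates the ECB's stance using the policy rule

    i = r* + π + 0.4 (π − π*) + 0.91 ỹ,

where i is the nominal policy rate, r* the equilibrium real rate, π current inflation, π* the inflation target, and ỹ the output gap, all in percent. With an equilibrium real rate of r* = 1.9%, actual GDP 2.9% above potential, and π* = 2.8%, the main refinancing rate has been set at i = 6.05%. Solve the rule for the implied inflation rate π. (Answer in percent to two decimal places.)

Output 2.9% above potential → ỹ = 2.9.
Collecting π: i = r* + (1 + 0.4) π − 0.4 π* + 0.91 ỹ
1.4 π = 6.05 − 1.9 + 0.4 × 2.8 − 0.91 × 2.9 = 2.631
π = 2.631 / 1.4 = 1.88

1.88%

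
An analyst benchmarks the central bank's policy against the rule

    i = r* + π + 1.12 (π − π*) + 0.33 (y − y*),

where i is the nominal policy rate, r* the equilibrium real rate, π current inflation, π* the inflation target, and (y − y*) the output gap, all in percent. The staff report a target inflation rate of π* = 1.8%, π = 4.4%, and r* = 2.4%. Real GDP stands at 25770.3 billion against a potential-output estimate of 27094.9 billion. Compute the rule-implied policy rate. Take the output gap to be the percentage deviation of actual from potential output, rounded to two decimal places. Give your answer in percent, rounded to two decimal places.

Output gap = 100 × (25770.3 − 27094.9) / 27094.9 = -4.89%.
i = 2.40 + 4.40 + 1.12 × (4.40 − 1.80) + 0.33 × (-4.89)
   = 2.40 + 4.4 + 2.912 − 1.6137 = 8.10

8.10%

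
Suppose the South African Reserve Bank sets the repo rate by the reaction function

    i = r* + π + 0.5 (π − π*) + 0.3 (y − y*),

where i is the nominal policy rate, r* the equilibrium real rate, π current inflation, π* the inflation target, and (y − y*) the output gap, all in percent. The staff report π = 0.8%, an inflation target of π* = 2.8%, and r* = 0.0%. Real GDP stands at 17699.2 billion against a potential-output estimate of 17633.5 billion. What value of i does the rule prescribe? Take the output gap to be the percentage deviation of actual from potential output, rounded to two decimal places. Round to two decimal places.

Output gap = 100 × (17699.2 − 17633.5) / 17633.5 = 0.37%.
i = 0.00 + 0.80 + 0.5 × (0.80 − 2.80) + 0.3 × 0.37
   = 0.00 + 0.8 − 1 + 0.111 = -0.09

-0.09%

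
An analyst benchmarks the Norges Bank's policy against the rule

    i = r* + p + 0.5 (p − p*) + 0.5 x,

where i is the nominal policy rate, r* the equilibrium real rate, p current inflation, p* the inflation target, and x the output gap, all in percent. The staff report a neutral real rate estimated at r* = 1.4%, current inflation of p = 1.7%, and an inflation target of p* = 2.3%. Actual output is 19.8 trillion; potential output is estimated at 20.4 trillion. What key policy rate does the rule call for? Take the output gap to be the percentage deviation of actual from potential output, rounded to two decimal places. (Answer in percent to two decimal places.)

1.33%

Output gap = 100 × (19.8 − 20.4) / 20.4 = -2.94%.
i = 1.40 + 1.70 + 0.5 × (1.70 − 2.30) + 0.5 × (-2.94)
   = 1.40 + 1.7 − 0.3 − 1.47 = 1.33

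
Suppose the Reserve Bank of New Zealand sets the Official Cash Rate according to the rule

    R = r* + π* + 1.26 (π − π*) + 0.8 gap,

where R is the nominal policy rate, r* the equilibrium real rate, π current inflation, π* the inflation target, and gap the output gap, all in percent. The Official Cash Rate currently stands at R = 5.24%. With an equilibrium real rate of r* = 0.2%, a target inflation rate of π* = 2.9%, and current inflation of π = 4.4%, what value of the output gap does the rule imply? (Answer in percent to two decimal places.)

0.8 gap = 5.24 − 0.2 − 2.9 − 1.26 × (4.4 − 2.9) = 0.25
gap = 0.25 / 0.8 = 0.31

0.31%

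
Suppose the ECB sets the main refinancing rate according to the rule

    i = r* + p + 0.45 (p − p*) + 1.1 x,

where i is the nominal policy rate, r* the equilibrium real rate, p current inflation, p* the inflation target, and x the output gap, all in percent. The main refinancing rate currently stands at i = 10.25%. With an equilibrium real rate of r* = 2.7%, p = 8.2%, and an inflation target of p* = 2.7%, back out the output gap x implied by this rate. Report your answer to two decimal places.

-2.84%

1.1 x = 10.25 − 2.7 − 8.2 − 0.45 × (8.2 − 2.7) = -3.125
x = -3.125 / 1.1 = -2.84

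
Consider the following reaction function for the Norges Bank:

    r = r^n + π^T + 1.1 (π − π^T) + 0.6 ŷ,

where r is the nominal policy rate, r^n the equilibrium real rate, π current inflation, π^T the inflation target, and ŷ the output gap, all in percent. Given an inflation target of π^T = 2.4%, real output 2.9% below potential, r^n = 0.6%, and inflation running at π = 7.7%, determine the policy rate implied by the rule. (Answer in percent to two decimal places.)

7.09%

Output 2.9% below potential → ŷ = -2.9.
r = 0.6 + 2.4 + 1.1 × (7.7 − 2.4) + 0.6 × (-2.9)
   = 0.6 + 2.4 + 5.83 − 1.74 = 7.09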